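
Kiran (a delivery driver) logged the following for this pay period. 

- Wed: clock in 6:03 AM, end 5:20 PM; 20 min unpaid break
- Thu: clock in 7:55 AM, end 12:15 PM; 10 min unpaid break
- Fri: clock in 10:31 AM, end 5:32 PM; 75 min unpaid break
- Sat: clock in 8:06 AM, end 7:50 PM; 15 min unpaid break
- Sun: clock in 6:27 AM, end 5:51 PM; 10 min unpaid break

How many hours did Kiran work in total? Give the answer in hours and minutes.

43 h 36 min

Wed: 6:03 AM–5:20 PM = 11 h 17 min; less 20 min break → 10 h 57 min
Thu: 7:55 AM–12:15 PM = 4 h 20 min; less 10 min break → 4 h 10 min
Fri: 10:31 AM–5:32 PM = 7 h 1 min; less 75 min break → 5 h 46 min
Sat: 8:06 AM–7:50 PM = 11 h 44 min; less 15 min break → 11 h 29 min
Sun: 6:27 AM–5:51 PM = 11 h 24 min; less 10 min break → 11 h 14 min
Total: 10 h 57 min + 4 h 10 min + 5 h 46 min + 11 h 29 min + 11 h 14 min = 43 h 36 min.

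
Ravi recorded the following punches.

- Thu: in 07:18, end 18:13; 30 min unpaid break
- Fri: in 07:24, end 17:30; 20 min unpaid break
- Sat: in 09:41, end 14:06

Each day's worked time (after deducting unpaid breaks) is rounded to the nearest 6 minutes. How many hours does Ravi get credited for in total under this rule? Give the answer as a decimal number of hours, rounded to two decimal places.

24.60 hours

Thu: 07:18–18:13 = 10 h 55 min − 30 min = 10 h 25 min → rounds to 10 h 24 min
Fri: 07:24–17:30 = 10 h 6 min − 20 min = 9 h 46 min → rounds to 9 h 48 min
Sat: 09:41–14:06 = 4 h 25 min → rounds to 4 h 24 min
Total credited: 24 h 36 min.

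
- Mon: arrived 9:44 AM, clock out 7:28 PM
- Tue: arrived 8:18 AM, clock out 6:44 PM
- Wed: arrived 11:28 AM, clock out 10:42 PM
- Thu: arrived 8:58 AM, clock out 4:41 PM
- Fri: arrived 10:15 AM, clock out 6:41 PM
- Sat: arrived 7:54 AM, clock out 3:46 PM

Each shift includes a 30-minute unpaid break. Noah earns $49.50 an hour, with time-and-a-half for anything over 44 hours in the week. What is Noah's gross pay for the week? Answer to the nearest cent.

Mon: 9:44 AM–7:28 PM = 9 h 44 min; less 30 min break → 9 h 14 min
Tue: 8:18 AM–6:44 PM = 10 h 26 min; less 30 min break → 9 h 56 min
Wed: 11:28 AM–10:42 PM = 11 h 14 min; less 30 min break → 10 h 44 min
Thu: 8:58 AM–4:41 PM = 7 h 43 min; less 30 min break → 7 h 13 min
Fri: 10:15 AM–6:41 PM = 8 h 26 min; less 30 min break → 7 h 56 min
Sat: 7:54 AM–3:46 PM = 7 h 52 min; less 30 min break → 7 h 22 min
Total worked: 52 h 25 min = 3145 min.
Regular 44 h 0 min = 2640 min at $49.50/h; overtime 8 h 25 min = 505 min at $74.25/h.
Pay = (2640 × $49.50 + 505 × $74.25) ÷ 60 = $2802.94.

$2802.94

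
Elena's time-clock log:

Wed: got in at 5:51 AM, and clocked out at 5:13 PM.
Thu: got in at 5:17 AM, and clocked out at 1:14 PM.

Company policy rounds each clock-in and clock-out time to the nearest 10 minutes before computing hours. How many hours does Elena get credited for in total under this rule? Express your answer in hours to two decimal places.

Wed: in 5:51 AM→5:50 AM, out 5:13 PM→5:10 PM; 11 h 20 min
Thu: in 5:17 AM→5:20 AM, out 1:14 PM→1:10 PM; 7 h 50 min
Total credited: 19 h 10 min.

19.17 hours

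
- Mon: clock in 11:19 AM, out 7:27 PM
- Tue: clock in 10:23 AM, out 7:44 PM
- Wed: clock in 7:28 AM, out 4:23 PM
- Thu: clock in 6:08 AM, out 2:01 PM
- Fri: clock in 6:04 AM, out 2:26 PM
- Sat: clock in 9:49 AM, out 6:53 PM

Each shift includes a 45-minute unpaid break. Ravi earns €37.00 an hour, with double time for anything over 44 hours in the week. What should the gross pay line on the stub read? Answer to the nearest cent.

Mon: 11:19 AM–7:27 PM = 8 h 8 min; less 45 min break → 7 h 23 min
Tue: 10:23 AM–7:44 PM = 9 h 21 min; less 45 min break → 8 h 36 min
Wed: 7:28 AM–4:23 PM = 8 h 55 min; less 45 min break → 8 h 10 min
Thu: 6:08 AM–2:01 PM = 7 h 53 min; less 45 min break → 7 h 8 min
Fri: 6:04 AM–2:26 PM = 8 h 22 min; less 45 min break → 7 h 37 min
Sat: 9:49 AM–6:53 PM = 9 h 4 min; less 45 min break → 8 h 19 min
Total worked: 47 h 13 min = 2833 min.
Regular 44 h 0 min = 2640 min at €37.00/h; overtime 3 h 13 min = 193 min at €74.00/h.
Pay = (2640 × €37.00 + 193 × €74.00) ÷ 60 = €1866.03.

€1866.03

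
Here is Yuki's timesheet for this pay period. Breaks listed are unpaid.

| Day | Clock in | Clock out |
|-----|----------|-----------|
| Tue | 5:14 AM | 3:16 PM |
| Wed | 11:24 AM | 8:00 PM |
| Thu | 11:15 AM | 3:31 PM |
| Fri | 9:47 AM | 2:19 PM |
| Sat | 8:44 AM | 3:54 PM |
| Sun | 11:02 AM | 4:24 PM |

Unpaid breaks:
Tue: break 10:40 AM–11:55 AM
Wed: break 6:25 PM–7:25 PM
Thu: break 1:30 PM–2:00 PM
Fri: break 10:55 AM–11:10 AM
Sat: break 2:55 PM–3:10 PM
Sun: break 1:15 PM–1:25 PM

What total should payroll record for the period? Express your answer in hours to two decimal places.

Tue: 5:14 AM–3:16 PM = 10 h 2 min; less 75 min break → 8 h 47 min
Wed: 11:24 AM–8:00 PM = 8 h 36 min; less 60 min break → 7 h 36 min
Thu: 11:15 AM–3:31 PM = 4 h 16 min; less 30 min break → 3 h 46 min
Fri: 9:47 AM–2:19 PM = 4 h 32 min; less 15 min break → 4 h 17 min
Sat: 8:44 AM–3:54 PM = 7 h 10 min; less 15 min break → 6 h 55 min
Sun: 11:02 AM–4:24 PM = 5 h 22 min; less 10 min break → 5 h 12 min
Total: 8 h 47 min + 7 h 36 min + 3 h 46 min + 4 h 17 min + 6 h 55 min + 5 h 12 min = 36 h 33 min.

36.55 hours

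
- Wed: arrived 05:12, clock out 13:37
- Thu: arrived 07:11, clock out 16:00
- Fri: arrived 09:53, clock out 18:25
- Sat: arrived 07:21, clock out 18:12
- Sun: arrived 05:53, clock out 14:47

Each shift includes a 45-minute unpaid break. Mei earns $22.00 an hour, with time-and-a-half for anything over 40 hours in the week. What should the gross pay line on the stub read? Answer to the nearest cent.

$938.30

Wed: 05:12–13:37 = 8 h 25 min; less 45 min break → 7 h 40 min
Thu: 07:11–16:00 = 8 h 49 min; less 45 min break → 8 h 4 min
Fri: 09:53–18:25 = 8 h 32 min; less 45 min break → 7 h 47 min
Sat: 07:21–18:12 = 10 h 51 min; less 45 min break → 10 h 6 min
Sun: 05:53–14:47 = 8 h 54 min; less 45 min break → 8 h 9 min
Total worked: 41 h 46 min = 2506 min.
Regular 40 h 0 min = 2400 min at $22.00/h; overtime 1 h 46 min = 106 min at $33.00/h.
Pay = (2400 × $22.00 + 106 × $33.00) ÷ 60 = $938.30.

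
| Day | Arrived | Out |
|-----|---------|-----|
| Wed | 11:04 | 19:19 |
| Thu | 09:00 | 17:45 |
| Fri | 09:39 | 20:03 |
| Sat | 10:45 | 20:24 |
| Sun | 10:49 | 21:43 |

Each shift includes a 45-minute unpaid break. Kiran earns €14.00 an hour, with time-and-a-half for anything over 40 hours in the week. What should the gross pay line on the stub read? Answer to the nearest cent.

Wed: 11:04–19:19 = 8 h 15 min; less 45 min break → 7 h 30 min
Thu: 09:00–17:45 = 8 h 45 min; less 45 min break → 8 h 0 min
Fri: 09:39–20:03 = 10 h 24 min; less 45 min break → 9 h 39 min
Sat: 10:45–20:24 = 9 h 39 min; less 45 min break → 8 h 54 min
Sun: 10:49–21:43 = 10 h 54 min; less 45 min break → 10 h 9 min
Total worked: 44 h 12 min = 2652 min.
Regular 40 h 0 min = 2400 min at €14.00/h; overtime 4 h 12 min = 252 min at €21.00/h.
Pay = (2400 × €14.00 + 252 × €21.00) ÷ 60 = €648.20.

€648.20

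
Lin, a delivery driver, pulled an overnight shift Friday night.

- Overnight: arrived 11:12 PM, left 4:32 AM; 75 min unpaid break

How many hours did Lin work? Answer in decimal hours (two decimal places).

Overnight: 11:12 PM → midnight = 0 h 48 min; midnight → 4:32 AM = 4 h 32 min; span 5 h 20 min; less 75 min break → 4 h 5 min

4.08 hours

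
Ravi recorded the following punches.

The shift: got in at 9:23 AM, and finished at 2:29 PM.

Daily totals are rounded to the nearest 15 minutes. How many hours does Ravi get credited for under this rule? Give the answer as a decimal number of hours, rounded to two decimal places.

5.00 hours

The shift: 9:23 AM–2:29 PM = 5 h 6 min → rounds to 5 h 0 min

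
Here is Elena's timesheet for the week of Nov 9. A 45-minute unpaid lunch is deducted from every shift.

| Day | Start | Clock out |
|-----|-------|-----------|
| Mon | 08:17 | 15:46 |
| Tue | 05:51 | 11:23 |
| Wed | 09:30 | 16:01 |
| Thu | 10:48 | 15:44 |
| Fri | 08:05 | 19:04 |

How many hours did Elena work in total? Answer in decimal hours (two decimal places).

31.70 hours

Mon: 08:17–15:46 = 7 h 29 min; less 45 min break → 6 h 44 min
Tue: 05:51–11:23 = 5 h 32 min; less 45 min break → 4 h 47 min
Wed: 09:30–16:01 = 6 h 31 min; less 45 min break → 5 h 46 min
Thu: 10:48–15:44 = 4 h 56 min; less 45 min break → 4 h 11 min
Fri: 08:05–19:04 = 10 h 59 min; less 45 min break → 10 h 14 min
Total: 6 h 44 min + 4 h 47 min + 5 h 46 min + 4 h 11 min + 10 h 14 min = 31 h 42 min.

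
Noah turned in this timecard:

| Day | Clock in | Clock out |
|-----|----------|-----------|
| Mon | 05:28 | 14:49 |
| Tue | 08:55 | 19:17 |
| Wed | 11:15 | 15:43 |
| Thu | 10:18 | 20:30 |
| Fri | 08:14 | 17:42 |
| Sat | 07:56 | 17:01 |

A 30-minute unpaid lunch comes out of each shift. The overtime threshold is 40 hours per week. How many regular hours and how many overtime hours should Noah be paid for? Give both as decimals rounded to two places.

Regular 40.00 hours, overtime 9.93 hours

Mon: 05:28–14:49 = 9 h 21 min; less 30 min break → 8 h 51 min
Tue: 08:55–19:17 = 10 h 22 min; less 30 min break → 9 h 52 min
Wed: 11:15–15:43 = 4 h 28 min; less 30 min break → 3 h 58 min
Thu: 10:18–20:30 = 10 h 12 min; less 30 min break → 9 h 42 min
Fri: 08:14–17:42 = 9 h 28 min; less 30 min break → 8 h 58 min
Sat: 07:56–17:01 = 9 h 5 min; less 30 min break → 8 h 35 min
Total worked: 49 h 56 min = 49.93 h.
Threshold 40 h → overtime 9 h 56 min, regular 40 h 0 min.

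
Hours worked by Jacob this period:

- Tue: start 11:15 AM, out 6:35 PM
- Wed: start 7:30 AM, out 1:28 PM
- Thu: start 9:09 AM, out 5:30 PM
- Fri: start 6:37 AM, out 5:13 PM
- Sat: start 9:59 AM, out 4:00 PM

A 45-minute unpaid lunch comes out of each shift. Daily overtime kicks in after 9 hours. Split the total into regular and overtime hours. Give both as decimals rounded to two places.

Tue: 11:15 AM–6:35 PM = 7 h 20 min; less 45 min break → 6 h 35 min
Wed: 7:30 AM–1:28 PM = 5 h 58 min; less 45 min break → 5 h 13 min
Thu: 9:09 AM–5:30 PM = 8 h 21 min; less 45 min break → 7 h 36 min
Fri: 6:37 AM–5:13 PM = 10 h 36 min; less 45 min break → 9 h 51 min
Sat: 9:59 AM–4:00 PM = 6 h 1 min; less 45 min break → 5 h 16 min
Tue reg 6 h 35 min / OT 0 h 0 min; Wed reg 5 h 13 min / OT 0 h 0 min; Thu reg 7 h 36 min / OT 0 h 0 min; Fri reg 9 h 0 min / OT 0 h 51 min; Sat reg 5 h 16 min / OT 0 h 0 min.
Totals: regular 33 h 40 min, overtime 0 h 51 min.

Regular 33.67 hours, overtime 0.85 hours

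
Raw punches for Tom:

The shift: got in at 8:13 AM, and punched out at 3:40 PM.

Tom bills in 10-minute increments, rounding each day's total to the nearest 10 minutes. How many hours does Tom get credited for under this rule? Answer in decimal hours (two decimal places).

7.50 hours

The shift: 8:13 AM–3:40 PM = 7 h 27 min → rounds to 7 h 30 min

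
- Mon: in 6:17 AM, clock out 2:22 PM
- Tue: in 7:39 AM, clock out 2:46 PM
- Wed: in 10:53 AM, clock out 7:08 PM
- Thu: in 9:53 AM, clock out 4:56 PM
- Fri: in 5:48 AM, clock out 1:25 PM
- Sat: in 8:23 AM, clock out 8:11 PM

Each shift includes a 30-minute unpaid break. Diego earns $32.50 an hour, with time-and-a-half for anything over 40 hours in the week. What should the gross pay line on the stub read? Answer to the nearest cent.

$1637.19

Mon: 6:17 AM–2:22 PM = 8 h 5 min; less 30 min break → 7 h 35 min
Tue: 7:39 AM–2:46 PM = 7 h 7 min; less 30 min break → 6 h 37 min
Wed: 10:53 AM–7:08 PM = 8 h 15 min; less 30 min break → 7 h 45 min
Thu: 9:53 AM–4:56 PM = 7 h 3 min; less 30 min break → 6 h 33 min
Fri: 5:48 AM–1:25 PM = 7 h 37 min; less 30 min break → 7 h 7 min
Sat: 8:23 AM–8:11 PM = 11 h 48 min; less 30 min break → 11 h 18 min
Total worked: 46 h 55 min = 2815 min.
Regular 40 h 0 min = 2400 min at $32.50/h; overtime 6 h 55 min = 415 min at $48.75/h.
Pay = (2400 × $32.50 + 415 × $48.75) ÷ 60 = $1637.19.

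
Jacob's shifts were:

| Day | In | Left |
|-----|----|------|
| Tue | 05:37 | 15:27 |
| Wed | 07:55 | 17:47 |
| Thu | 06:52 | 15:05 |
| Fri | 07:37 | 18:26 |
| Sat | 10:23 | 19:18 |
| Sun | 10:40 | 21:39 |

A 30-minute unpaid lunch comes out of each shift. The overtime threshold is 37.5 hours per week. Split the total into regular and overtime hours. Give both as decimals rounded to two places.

Tue: 05:37–15:27 = 9 h 50 min; less 30 min break → 9 h 20 min
Wed: 07:55–17:47 = 9 h 52 min; less 30 min break → 9 h 22 min
Thu: 06:52–15:05 = 8 h 13 min; less 30 min break → 7 h 43 min
Fri: 07:37–18:26 = 10 h 49 min; less 30 min break → 10 h 19 min
Sat: 10:23–19:18 = 8 h 55 min; less 30 min break → 8 h 25 min
Sun: 10:40–21:39 = 10 h 59 min; less 30 min break → 10 h 29 min
Total worked: 55 h 38 min = 55.63 h.
Threshold 37.5 h → overtime 18 h 8 min, regular 37 h 30 min.

Regular 37.50 hours, overtime 18.13 hours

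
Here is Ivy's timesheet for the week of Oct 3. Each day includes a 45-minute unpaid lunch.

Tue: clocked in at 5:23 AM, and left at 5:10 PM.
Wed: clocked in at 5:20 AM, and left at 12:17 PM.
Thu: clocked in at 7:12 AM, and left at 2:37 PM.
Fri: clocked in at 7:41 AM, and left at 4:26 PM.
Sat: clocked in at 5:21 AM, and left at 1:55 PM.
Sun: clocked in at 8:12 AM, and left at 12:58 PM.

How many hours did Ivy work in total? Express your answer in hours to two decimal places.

Tue: 5:23 AM–5:10 PM = 11 h 47 min; less 45 min break → 11 h 2 min
Wed: 5:20 AM–12:17 PM = 6 h 57 min; less 45 min break → 6 h 12 min
Thu: 7:12 AM–2:37 PM = 7 h 25 min; less 45 min break → 6 h 40 min
Fri: 7:41 AM–4:26 PM = 8 h 45 min; less 45 min break → 8 h 0 min
Sat: 5:21 AM–1:55 PM = 8 h 34 min; less 45 min break → 7 h 49 min
Sun: 8:12 AM–12:58 PM = 4 h 46 min; less 45 min break → 4 h 1 min
Total: 11 h 2 min + 6 h 12 min + 6 h 40 min + 8 h 0 min + 7 h 49 min + 4 h 1 min = 43 h 44 min.

43.73 hours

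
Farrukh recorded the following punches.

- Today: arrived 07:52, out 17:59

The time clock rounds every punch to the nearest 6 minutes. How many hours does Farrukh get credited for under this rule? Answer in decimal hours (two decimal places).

Today: in 07:52→07:54, out 17:59→18:00; 10 h 6 min

10.10 hours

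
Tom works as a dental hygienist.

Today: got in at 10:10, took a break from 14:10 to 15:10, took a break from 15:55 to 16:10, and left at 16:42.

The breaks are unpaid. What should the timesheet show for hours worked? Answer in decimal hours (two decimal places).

Today: 10:10–16:42 = 6 h 32 min; less 75 min break → 5 h 17 min

5.28 hours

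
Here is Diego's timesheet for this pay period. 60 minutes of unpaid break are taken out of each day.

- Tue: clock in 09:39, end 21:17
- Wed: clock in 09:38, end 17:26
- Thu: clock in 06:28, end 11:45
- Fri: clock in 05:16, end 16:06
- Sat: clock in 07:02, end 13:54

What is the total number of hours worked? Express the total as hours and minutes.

37 h 25 min

Tue: 09:39–21:17 = 11 h 38 min; less 60 min break → 10 h 38 min
Wed: 09:38–17:26 = 7 h 48 min; less 60 min break → 6 h 48 min
Thu: 06:28–11:45 = 5 h 17 min; less 60 min break → 4 h 17 min
Fri: 05:16–16:06 = 10 h 50 min; less 60 min break → 9 h 50 min
Sat: 07:02–13:54 = 6 h 52 min; less 60 min break → 5 h 52 min
Total: 10 h 38 min + 6 h 48 min + 4 h 17 min + 9 h 50 min + 5 h 52 min = 37 h 25 min.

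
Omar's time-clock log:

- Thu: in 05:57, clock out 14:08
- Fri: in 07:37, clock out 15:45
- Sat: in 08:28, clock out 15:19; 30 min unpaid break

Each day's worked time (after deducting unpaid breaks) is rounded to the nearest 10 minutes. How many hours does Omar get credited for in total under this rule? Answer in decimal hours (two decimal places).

22.67 hours

Thu: 05:57–14:08 = 8 h 11 min → rounds to 8 h 10 min
Fri: 07:37–15:45 = 8 h 8 min → rounds to 8 h 10 min
Sat: 08:28–15:19 = 6 h 51 min − 30 min = 6 h 21 min → rounds to 6 h 20 min
Total credited: 22 h 40 min.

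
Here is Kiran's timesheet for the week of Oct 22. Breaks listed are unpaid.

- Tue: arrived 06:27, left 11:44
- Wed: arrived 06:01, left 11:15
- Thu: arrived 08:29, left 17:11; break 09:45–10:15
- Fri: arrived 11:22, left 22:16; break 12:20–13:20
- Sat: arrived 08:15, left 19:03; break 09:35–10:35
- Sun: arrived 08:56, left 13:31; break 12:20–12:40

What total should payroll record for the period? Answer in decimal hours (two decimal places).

Tue: 06:27–11:44 = 5 h 17 min
Wed: 06:01–11:15 = 5 h 14 min
Thu: 08:29–17:11 = 8 h 42 min; less 30 min break → 8 h 12 min
Fri: 11:22–22:16 = 10 h 54 min; less 60 min break → 9 h 54 min
Sat: 08:15–19:03 = 10 h 48 min; less 60 min break → 9 h 48 min
Sun: 08:56–13:31 = 4 h 35 min; less 20 min break → 4 h 15 min
Total: 5 h 17 min + 5 h 14 min + 8 h 12 min + 9 h 54 min + 9 h 48 min + 4 h 15 min = 42 h 40 min.

42.67 hours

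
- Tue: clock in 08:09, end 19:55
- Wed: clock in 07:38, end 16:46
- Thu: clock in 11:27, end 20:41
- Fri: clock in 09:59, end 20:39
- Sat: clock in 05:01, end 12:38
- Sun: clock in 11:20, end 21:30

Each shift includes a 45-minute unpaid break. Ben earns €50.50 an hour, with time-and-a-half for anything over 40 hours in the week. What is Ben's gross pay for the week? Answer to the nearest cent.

€3086.81

Tue: 08:09–19:55 = 11 h 46 min; less 45 min break → 11 h 1 min
Wed: 07:38–16:46 = 9 h 8 min; less 45 min break → 8 h 23 min
Thu: 11:27–20:41 = 9 h 14 min; less 45 min break → 8 h 29 min
Fri: 09:59–20:39 = 10 h 40 min; less 45 min break → 9 h 55 min
Sat: 05:01–12:38 = 7 h 37 min; less 45 min break → 6 h 52 min
Sun: 11:20–21:30 = 10 h 10 min; less 45 min break → 9 h 25 min
Total worked: 54 h 5 min = 3245 min.
Regular 40 h 0 min = 2400 min at €50.50/h; overtime 14 h 5 min = 845 min at €75.75/h.
Pay = (2400 × €50.50 + 845 × €75.75) ÷ 60 = €3086.81.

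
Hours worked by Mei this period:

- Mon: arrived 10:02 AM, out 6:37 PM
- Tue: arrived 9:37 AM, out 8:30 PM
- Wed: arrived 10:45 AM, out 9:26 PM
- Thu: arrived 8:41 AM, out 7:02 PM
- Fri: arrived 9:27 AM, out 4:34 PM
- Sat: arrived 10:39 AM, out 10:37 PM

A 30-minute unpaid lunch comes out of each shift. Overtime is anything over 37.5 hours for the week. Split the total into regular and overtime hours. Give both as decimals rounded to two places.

Regular 37.50 hours, overtime 19.08 hours

Mon: 10:02 AM–6:37 PM = 8 h 35 min; less 30 min break → 8 h 5 min
Tue: 9:37 AM–8:30 PM = 10 h 53 min; less 30 min break → 10 h 23 min
Wed: 10:45 AM–9:26 PM = 10 h 41 min; less 30 min break → 10 h 11 min
Thu: 8:41 AM–7:02 PM = 10 h 21 min; less 30 min break → 9 h 51 min
Fri: 9:27 AM–4:34 PM = 7 h 7 min; less 30 min break → 6 h 37 min
Sat: 10:39 AM–10:37 PM = 11 h 58 min; less 30 min break → 11 h 28 min
Total worked: 56 h 35 min = 56.58 h.
Threshold 37.5 h → overtime 19 h 5 min, regular 37 h 30 min.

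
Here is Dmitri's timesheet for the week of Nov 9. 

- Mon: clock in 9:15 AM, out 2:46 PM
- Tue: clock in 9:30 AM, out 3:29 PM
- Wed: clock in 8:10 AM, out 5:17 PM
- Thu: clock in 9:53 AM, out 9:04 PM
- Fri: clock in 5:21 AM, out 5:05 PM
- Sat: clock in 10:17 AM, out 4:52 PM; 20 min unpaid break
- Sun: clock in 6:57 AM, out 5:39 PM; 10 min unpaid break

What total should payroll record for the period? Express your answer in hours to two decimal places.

60.32 hours

Mon: 9:15 AM–2:46 PM = 5 h 31 min
Tue: 9:30 AM–3:29 PM = 5 h 59 min
Wed: 8:10 AM–5:17 PM = 9 h 7 min
Thu: 9:53 AM–9:04 PM = 11 h 11 min
Fri: 5:21 AM–5:05 PM = 11 h 44 min
Sat: 10:17 AM–4:52 PM = 6 h 35 min; less 20 min break → 6 h 15 min
Sun: 6:57 AM–5:39 PM = 10 h 42 min; less 10 min break → 10 h 32 min
Total: 5 h 31 min + 5 h 59 min + 9 h 7 min + 11 h 11 min + 11 h 44 min + 6 h 15 min + 10 h 32 min = 60 h 19 min.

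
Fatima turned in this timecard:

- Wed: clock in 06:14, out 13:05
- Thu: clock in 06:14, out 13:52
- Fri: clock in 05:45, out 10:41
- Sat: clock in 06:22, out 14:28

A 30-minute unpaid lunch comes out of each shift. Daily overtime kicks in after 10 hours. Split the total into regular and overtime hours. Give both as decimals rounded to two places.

Wed: 06:14–13:05 = 6 h 51 min; less 30 min break → 6 h 21 min
Thu: 06:14–13:52 = 7 h 38 min; less 30 min break → 7 h 8 min
Fri: 05:45–10:41 = 4 h 56 min; less 30 min break → 4 h 26 min
Sat: 06:22–14:28 = 8 h 6 min; less 30 min break → 7 h 36 min
Wed reg 6 h 21 min / OT 0 h 0 min; Thu reg 7 h 8 min / OT 0 h 0 min; Fri reg 4 h 26 min / OT 0 h 0 min; Sat reg 7 h 36 min / OT 0 h 0 min.
Totals: regular 25 h 31 min, overtime 0 h 0 min.

Regular 25.52 hours, overtime 0.00 hours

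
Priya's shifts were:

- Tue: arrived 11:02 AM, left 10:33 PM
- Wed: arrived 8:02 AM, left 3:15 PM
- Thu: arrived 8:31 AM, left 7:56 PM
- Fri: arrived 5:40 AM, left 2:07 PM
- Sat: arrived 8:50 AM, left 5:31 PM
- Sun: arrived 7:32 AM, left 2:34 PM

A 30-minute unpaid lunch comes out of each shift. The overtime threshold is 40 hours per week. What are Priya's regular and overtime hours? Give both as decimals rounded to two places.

Tue: 11:02 AM–10:33 PM = 11 h 31 min; less 30 min break → 11 h 1 min
Wed: 8:02 AM–3:15 PM = 7 h 13 min; less 30 min break → 6 h 43 min
Thu: 8:31 AM–7:56 PM = 11 h 25 min; less 30 min break → 10 h 55 min
Fri: 5:40 AM–2:07 PM = 8 h 27 min; less 30 min break → 7 h 57 min
Sat: 8:50 AM–5:31 PM = 8 h 41 min; less 30 min break → 8 h 11 min
Sun: 7:32 AM–2:34 PM = 7 h 2 min; less 30 min break → 6 h 32 min
Total worked: 51 h 19 min = 51.32 h.
Threshold 40 h → overtime 11 h 19 min, regular 40 h 0 min.

Regular 40.00 hours, overtime 11.32 hours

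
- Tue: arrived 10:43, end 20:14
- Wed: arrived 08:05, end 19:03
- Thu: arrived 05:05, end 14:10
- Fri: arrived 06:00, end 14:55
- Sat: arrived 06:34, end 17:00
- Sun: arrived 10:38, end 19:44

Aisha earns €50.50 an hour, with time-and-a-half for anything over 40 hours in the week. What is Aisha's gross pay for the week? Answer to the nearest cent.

Tue: 10:43–20:14 = 9 h 31 min
Wed: 08:05–19:03 = 10 h 58 min
Thu: 05:05–14:10 = 9 h 5 min
Fri: 06:00–14:55 = 8 h 55 min
Sat: 06:34–17:00 = 10 h 26 min
Sun: 10:38–19:44 = 9 h 6 min
Total worked: 58 h 1 min = 3481 min.
Regular 40 h 0 min = 2400 min at €50.50/h; overtime 18 h 1 min = 1081 min at €75.75/h.
Pay = (2400 × €50.50 + 1081 × €75.75) ÷ 60 = €3384.76.

€3384.76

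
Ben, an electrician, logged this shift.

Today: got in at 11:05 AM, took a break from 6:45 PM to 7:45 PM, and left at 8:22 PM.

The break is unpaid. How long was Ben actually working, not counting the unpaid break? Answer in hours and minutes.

Today: 11:05 AM–8:22 PM = 9 h 17 min; less 60 min break → 8 h 17 min

8 h 17 min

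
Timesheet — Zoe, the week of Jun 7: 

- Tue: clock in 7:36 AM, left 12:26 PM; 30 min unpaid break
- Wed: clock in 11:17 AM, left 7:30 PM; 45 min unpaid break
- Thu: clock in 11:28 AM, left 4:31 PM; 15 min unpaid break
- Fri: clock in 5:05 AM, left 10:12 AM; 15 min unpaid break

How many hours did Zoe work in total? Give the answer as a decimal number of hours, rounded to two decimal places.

Tue: 7:36 AM–12:26 PM = 4 h 50 min; less 30 min break → 4 h 20 min
Wed: 11:17 AM–7:30 PM = 8 h 13 min; less 45 min break → 7 h 28 min
Thu: 11:28 AM–4:31 PM = 5 h 3 min; less 15 min break → 4 h 48 min
Fri: 5:05 AM–10:12 AM = 5 h 7 min; less 15 min break → 4 h 52 min
Total: 4 h 20 min + 7 h 28 min + 4 h 48 min + 4 h 52 min = 21 h 28 min.

21.47 hours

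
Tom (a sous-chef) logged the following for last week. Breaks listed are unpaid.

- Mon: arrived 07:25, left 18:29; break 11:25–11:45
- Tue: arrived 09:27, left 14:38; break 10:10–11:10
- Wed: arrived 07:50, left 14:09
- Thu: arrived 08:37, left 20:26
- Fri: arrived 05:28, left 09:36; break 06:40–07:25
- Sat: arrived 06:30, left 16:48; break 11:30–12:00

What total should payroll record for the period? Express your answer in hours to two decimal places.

Mon: 07:25–18:29 = 11 h 4 min; less 20 min break → 10 h 44 min
Tue: 09:27–14:38 = 5 h 11 min; less 60 min break → 4 h 11 min
Wed: 07:50–14:09 = 6 h 19 min
Thu: 08:37–20:26 = 11 h 49 min
Fri: 05:28–09:36 = 4 h 8 min; less 45 min break → 3 h 23 min
Sat: 06:30–16:48 = 10 h 18 min; less 30 min break → 9 h 48 min
Total: 10 h 44 min + 4 h 11 min + 6 h 19 min + 11 h 49 min + 3 h 23 min + 9 h 48 min = 46 h 14 min.

46.23 hours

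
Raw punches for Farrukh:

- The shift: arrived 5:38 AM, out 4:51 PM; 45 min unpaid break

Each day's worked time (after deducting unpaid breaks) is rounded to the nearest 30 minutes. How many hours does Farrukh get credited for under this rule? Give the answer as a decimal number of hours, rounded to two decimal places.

The shift: 5:38 AM–4:51 PM = 11 h 13 min − 45 min = 10 h 28 min → rounds to 10 h 30 min

10.50 hours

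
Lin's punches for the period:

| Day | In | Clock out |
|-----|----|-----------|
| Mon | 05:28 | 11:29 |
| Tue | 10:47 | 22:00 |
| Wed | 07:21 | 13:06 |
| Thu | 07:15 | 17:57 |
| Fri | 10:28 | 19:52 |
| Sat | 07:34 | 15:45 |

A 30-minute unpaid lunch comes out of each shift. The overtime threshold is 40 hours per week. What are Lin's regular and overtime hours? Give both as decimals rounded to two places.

Regular 40.00 hours, overtime 8.27 hours

Mon: 05:28–11:29 = 6 h 1 min; less 30 min break → 5 h 31 min
Tue: 10:47–22:00 = 11 h 13 min; less 30 min break → 10 h 43 min
Wed: 07:21–13:06 = 5 h 45 min; less 30 min break → 5 h 15 min
Thu: 07:15–17:57 = 10 h 42 min; less 30 min break → 10 h 12 min
Fri: 10:28–19:52 = 9 h 24 min; less 30 min break → 8 h 54 min
Sat: 07:34–15:45 = 8 h 11 min; less 30 min break → 7 h 41 min
Total worked: 48 h 16 min = 48.27 h.
Threshold 40 h → overtime 8 h 16 min, regular 40 h 0 min.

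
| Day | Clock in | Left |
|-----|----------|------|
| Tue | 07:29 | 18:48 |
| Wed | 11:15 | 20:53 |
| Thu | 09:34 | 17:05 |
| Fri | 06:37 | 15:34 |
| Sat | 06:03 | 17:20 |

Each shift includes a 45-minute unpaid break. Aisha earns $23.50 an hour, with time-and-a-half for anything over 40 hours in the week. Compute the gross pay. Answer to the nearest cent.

Tue: 07:29–18:48 = 11 h 19 min; less 45 min break → 10 h 34 min
Wed: 11:15–20:53 = 9 h 38 min; less 45 min break → 8 h 53 min
Thu: 09:34–17:05 = 7 h 31 min; less 45 min break → 6 h 46 min
Fri: 06:37–15:34 = 8 h 57 min; less 45 min break → 8 h 12 min
Sat: 06:03–17:20 = 11 h 17 min; less 45 min break → 10 h 32 min
Total worked: 44 h 57 min = 2697 min.
Regular 40 h 0 min = 2400 min at $23.50/h; overtime 4 h 57 min = 297 min at $35.25/h.
Pay = (2400 × $23.50 + 297 × $35.25) ÷ 60 = $1114.49.

$1114.49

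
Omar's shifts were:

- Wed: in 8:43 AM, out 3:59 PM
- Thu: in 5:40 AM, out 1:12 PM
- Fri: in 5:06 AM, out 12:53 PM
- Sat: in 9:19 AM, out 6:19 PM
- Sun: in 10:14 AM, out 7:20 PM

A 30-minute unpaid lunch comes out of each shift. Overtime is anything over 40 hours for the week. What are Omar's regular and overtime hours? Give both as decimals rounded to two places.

Wed: 8:43 AM–3:59 PM = 7 h 16 min; less 30 min break → 6 h 46 min
Thu: 5:40 AM–1:12 PM = 7 h 32 min; less 30 min break → 7 h 2 min
Fri: 5:06 AM–12:53 PM = 7 h 47 min; less 30 min break → 7 h 17 min
Sat: 9:19 AM–6:19 PM = 9 h 0 min; less 30 min break → 8 h 30 min
Sun: 10:14 AM–7:20 PM = 9 h 6 min; less 30 min break → 8 h 36 min
Total worked: 38 h 11 min = 38.18 h.
Threshold 40 h → overtime 0 h 0 min, regular 38 h 11 min.

Regular 38.18 hours, overtime 0.00 hours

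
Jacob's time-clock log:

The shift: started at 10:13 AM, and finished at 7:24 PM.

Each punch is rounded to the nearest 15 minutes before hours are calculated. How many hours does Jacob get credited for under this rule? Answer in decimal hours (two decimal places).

9.25 hours

The shift: in 10:13 AM→10:15 AM, out 7:24 PM→7:30 PM; 9 h 15 min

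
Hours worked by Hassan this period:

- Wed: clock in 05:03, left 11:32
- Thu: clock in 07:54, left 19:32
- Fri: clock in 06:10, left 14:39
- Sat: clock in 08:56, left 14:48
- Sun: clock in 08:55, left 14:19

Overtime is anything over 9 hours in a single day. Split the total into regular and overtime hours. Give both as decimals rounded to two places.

Wed: 05:03–11:32 = 6 h 29 min
Thu: 07:54–19:32 = 11 h 38 min
Fri: 06:10–14:39 = 8 h 29 min
Sat: 08:56–14:48 = 5 h 52 min
Sun: 08:55–14:19 = 5 h 24 min
Wed reg 6 h 29 min / OT 0 h 0 min; Thu reg 9 h 0 min / OT 2 h 38 min; Fri reg 8 h 29 min / OT 0 h 0 min; Sat reg 5 h 52 min / OT 0 h 0 min; Sun reg 5 h 24 min / OT 0 h 0 min.
Totals: regular 35 h 14 min, overtime 2 h 38 min.

Regular 35.23 hours, overtime 2.63 hours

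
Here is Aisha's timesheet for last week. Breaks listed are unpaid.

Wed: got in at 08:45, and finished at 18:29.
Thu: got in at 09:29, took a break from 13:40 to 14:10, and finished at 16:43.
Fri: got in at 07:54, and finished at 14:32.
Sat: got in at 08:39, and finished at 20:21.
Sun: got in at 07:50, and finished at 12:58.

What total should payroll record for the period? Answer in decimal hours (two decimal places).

Wed: 08:45–18:29 = 9 h 44 min
Thu: 09:29–16:43 = 7 h 14 min; less 30 min break → 6 h 44 min
Fri: 07:54–14:32 = 6 h 38 min
Sat: 08:39–20:21 = 11 h 42 min
Sun: 07:50–12:58 = 5 h 8 min
Total: 9 h 44 min + 6 h 44 min + 6 h 38 min + 11 h 42 min + 5 h 8 min = 39 h 56 min.

39.93 hours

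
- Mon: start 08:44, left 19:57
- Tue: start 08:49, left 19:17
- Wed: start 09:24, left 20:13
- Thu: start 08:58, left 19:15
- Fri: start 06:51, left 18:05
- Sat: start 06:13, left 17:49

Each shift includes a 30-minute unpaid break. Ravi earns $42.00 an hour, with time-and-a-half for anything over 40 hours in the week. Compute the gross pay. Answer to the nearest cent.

$3104.85

Mon: 08:44–19:57 = 11 h 13 min; less 30 min break → 10 h 43 min
Tue: 08:49–19:17 = 10 h 28 min; less 30 min break → 9 h 58 min
Wed: 09:24–20:13 = 10 h 49 min; less 30 min break → 10 h 19 min
Thu: 08:58–19:15 = 10 h 17 min; less 30 min break → 9 h 47 min
Fri: 06:51–18:05 = 11 h 14 min; less 30 min break → 10 h 44 min
Sat: 06:13–17:49 = 11 h 36 min; less 30 min break → 11 h 6 min
Total worked: 62 h 37 min = 3757 min.
Regular 40 h 0 min = 2400 min at $42.00/h; overtime 22 h 37 min = 1357 min at $63.00/h.
Pay = (2400 × $42.00 + 1357 × $63.00) ÷ 60 = $3104.85.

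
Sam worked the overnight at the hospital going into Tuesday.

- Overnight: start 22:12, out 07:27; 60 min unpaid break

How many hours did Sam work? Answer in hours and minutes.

Overnight: 22:12 → midnight = 1 h 48 min; midnight → 07:27 = 7 h 27 min; span 9 h 15 min; less 60 min break → 8 h 15 min

8 h 15 min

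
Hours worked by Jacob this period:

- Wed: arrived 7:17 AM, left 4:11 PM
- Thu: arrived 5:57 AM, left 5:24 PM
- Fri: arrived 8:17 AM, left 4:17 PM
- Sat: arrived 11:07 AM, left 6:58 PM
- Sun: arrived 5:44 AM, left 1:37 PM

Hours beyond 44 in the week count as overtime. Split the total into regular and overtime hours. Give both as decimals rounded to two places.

Wed: 7:17 AM–4:11 PM = 8 h 54 min
Thu: 5:57 AM–5:24 PM = 11 h 27 min
Fri: 8:17 AM–4:17 PM = 8 h 0 min
Sat: 11:07 AM–6:58 PM = 7 h 51 min
Sun: 5:44 AM–1:37 PM = 7 h 53 min
Total worked: 44 h 5 min = 44.08 h.
Threshold 44 h → overtime 0 h 5 min, regular 44 h 0 min.

Regular 44.00 hours, overtime 0.08 hours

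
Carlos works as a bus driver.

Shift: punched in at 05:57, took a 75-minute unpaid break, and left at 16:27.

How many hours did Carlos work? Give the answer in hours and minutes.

Shift: 05:57–16:27 = 10 h 30 min; less 75 min break → 9 h 15 min

9 h 15 min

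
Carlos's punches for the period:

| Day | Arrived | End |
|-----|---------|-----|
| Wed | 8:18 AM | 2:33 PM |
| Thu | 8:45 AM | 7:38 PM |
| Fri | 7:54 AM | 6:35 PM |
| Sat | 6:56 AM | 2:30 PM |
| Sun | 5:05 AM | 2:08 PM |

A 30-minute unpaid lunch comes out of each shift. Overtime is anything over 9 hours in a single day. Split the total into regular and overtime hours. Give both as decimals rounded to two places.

Wed: 8:18 AM–2:33 PM = 6 h 15 min; less 30 min break → 5 h 45 min
Thu: 8:45 AM–7:38 PM = 10 h 53 min; less 30 min break → 10 h 23 min
Fri: 7:54 AM–6:35 PM = 10 h 41 min; less 30 min break → 10 h 11 min
Sat: 6:56 AM–2:30 PM = 7 h 34 min; less 30 min break → 7 h 4 min
Sun: 5:05 AM–2:08 PM = 9 h 3 min; less 30 min break → 8 h 33 min
Wed reg 5 h 45 min / OT 0 h 0 min; Thu reg 9 h 0 min / OT 1 h 23 min; Fri reg 9 h 0 min / OT 1 h 11 min; Sat reg 7 h 4 min / OT 0 h 0 min; Sun reg 8 h 33 min / OT 0 h 0 min.
Totals: regular 39 h 22 min, overtime 2 h 34 min.

Regular 39.37 hours, overtime 2.57 hours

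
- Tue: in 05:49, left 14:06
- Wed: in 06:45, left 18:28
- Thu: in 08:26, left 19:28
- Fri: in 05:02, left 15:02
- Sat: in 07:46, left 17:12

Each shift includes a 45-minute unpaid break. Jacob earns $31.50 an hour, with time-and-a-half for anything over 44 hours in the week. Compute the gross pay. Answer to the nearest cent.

Tue: 05:49–14:06 = 8 h 17 min; less 45 min break → 7 h 32 min
Wed: 06:45–18:28 = 11 h 43 min; less 45 min break → 10 h 58 min
Thu: 08:26–19:28 = 11 h 2 min; less 45 min break → 10 h 17 min
Fri: 05:02–15:02 = 10 h 0 min; less 45 min break → 9 h 15 min
Sat: 07:46–17:12 = 9 h 26 min; less 45 min break → 8 h 41 min
Total worked: 46 h 43 min = 2803 min.
Regular 44 h 0 min = 2640 min at $31.50/h; overtime 2 h 43 min = 163 min at $47.25/h.
Pay = (2640 × $31.50 + 163 × $47.25) ÷ 60 = $1514.36.

$1514.36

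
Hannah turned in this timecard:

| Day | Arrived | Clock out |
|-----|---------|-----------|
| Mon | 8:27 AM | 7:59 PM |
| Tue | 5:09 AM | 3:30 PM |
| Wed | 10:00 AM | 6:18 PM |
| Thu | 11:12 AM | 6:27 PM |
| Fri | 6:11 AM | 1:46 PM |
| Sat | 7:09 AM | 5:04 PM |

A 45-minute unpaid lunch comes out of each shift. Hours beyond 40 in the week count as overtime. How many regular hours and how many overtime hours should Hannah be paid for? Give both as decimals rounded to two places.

Regular 40.00 hours, overtime 10.43 hours

Mon: 8:27 AM–7:59 PM = 11 h 32 min; less 45 min break → 10 h 47 min
Tue: 5:09 AM–3:30 PM = 10 h 21 min; less 45 min break → 9 h 36 min
Wed: 10:00 AM–6:18 PM = 8 h 18 min; less 45 min break → 7 h 33 min
Thu: 11:12 AM–6:27 PM = 7 h 15 min; less 45 min break → 6 h 30 min
Fri: 6:11 AM–1:46 PM = 7 h 35 min; less 45 min break → 6 h 50 min
Sat: 7:09 AM–5:04 PM = 9 h 55 min; less 45 min break → 9 h 10 min
Total worked: 50 h 26 min = 50.43 h.
Threshold 40 h → overtime 10 h 26 min, regular 40 h 0 min.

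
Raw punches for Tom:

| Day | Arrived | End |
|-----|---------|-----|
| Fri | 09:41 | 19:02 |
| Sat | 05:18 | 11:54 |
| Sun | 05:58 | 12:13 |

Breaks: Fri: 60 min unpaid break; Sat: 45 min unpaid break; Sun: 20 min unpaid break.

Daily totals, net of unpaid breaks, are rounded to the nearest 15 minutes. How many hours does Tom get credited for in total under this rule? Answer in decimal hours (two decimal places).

Fri: 09:41–19:02 = 9 h 21 min − 60 min = 8 h 21 min → rounds to 8 h 15 min
Sat: 05:18–11:54 = 6 h 36 min − 45 min = 5 h 51 min → rounds to 5 h 45 min
Sun: 05:58–12:13 = 6 h 15 min − 20 min = 5 h 55 min → rounds to 6 h 0 min
Total credited: 20 h 0 min.

20.00 hours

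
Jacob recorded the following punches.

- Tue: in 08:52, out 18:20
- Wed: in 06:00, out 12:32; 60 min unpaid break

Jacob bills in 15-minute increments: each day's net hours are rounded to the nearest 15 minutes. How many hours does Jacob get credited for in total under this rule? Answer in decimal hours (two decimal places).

15.00 hours

Tue: 08:52–18:20 = 9 h 28 min → rounds to 9 h 30 min
Wed: 06:00–12:32 = 6 h 32 min − 60 min = 5 h 32 min → rounds to 5 h 30 min
Total credited: 15 h 0 min.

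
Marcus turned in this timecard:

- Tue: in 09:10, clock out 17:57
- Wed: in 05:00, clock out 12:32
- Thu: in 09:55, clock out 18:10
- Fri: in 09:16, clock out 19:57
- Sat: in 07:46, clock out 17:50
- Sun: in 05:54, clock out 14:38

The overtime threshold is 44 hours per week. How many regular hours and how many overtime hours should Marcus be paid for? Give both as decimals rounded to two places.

Tue: 09:10–17:57 = 8 h 47 min
Wed: 05:00–12:32 = 7 h 32 min
Thu: 09:55–18:10 = 8 h 15 min
Fri: 09:16–19:57 = 10 h 41 min
Sat: 07:46–17:50 = 10 h 4 min
Sun: 05:54–14:38 = 8 h 44 min
Total worked: 54 h 3 min = 54.05 h.
Threshold 44 h → overtime 10 h 3 min, regular 44 h 0 min.

Regular 44.00 hours, overtime 10.05 hours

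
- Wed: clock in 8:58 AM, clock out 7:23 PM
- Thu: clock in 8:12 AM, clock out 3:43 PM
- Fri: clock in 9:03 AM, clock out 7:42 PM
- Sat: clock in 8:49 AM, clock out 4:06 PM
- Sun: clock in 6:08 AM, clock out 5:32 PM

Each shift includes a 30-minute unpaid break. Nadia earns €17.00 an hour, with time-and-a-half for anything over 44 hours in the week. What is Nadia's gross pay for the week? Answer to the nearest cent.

Wed: 8:58 AM–7:23 PM = 10 h 25 min; less 30 min break → 9 h 55 min
Thu: 8:12 AM–3:43 PM = 7 h 31 min; less 30 min break → 7 h 1 min
Fri: 9:03 AM–7:42 PM = 10 h 39 min; less 30 min break → 10 h 9 min
Sat: 8:49 AM–4:06 PM = 7 h 17 min; less 30 min break → 6 h 47 min
Sun: 6:08 AM–5:32 PM = 11 h 24 min; less 30 min break → 10 h 54 min
Total worked: 44 h 46 min = 2686 min.
Regular 44 h 0 min = 2640 min at €17.00/h; overtime 0 h 46 min = 46 min at €25.50/h.
Pay = (2640 × €17.00 + 46 × €25.50) ÷ 60 = €767.55.

€767.55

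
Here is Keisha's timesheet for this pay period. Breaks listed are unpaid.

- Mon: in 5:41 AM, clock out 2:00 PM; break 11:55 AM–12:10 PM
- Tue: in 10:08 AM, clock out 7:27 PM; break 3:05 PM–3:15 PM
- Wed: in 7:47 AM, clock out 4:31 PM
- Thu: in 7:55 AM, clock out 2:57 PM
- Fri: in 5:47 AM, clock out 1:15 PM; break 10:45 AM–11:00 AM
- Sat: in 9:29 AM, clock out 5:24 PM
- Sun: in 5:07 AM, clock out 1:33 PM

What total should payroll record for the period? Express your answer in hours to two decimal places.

56.55 hours

Mon: 5:41 AM–2:00 PM = 8 h 19 min; less 15 min break → 8 h 4 min
Tue: 10:08 AM–7:27 PM = 9 h 19 min; less 10 min break → 9 h 9 min
Wed: 7:47 AM–4:31 PM = 8 h 44 min
Thu: 7:55 AM–2:57 PM = 7 h 2 min
Fri: 5:47 AM–1:15 PM = 7 h 28 min; less 15 min break → 7 h 13 min
Sat: 9:29 AM–5:24 PM = 7 h 55 min
Sun: 5:07 AM–1:33 PM = 8 h 26 min
Total: 8 h 4 min + 9 h 9 min + 8 h 44 min + 7 h 2 min + 7 h 13 min + 7 h 55 min + 8 h 26 min = 56 h 33 min.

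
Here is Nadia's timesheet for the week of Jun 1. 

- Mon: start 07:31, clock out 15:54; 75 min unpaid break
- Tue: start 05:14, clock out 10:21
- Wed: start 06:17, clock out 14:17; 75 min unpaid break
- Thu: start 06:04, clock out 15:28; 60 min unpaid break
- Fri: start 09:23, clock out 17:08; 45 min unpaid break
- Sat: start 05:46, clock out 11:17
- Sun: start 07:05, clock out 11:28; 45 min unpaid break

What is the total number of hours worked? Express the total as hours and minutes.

Mon: 07:31–15:54 = 8 h 23 min; less 75 min break → 7 h 8 min
Tue: 05:14–10:21 = 5 h 7 min
Wed: 06:17–14:17 = 8 h 0 min; less 75 min break → 6 h 45 min
Thu: 06:04–15:28 = 9 h 24 min; less 60 min break → 8 h 24 min
Fri: 09:23–17:08 = 7 h 45 min; less 45 min break → 7 h 0 min
Sat: 05:46–11:17 = 5 h 31 min
Sun: 07:05–11:28 = 4 h 23 min; less 45 min break → 3 h 38 min
Total: 7 h 8 min + 5 h 7 min + 6 h 45 min + 8 h 24 min + 7 h 0 min + 5 h 31 min + 3 h 38 min = 43 h 33 min.

43 h 33 min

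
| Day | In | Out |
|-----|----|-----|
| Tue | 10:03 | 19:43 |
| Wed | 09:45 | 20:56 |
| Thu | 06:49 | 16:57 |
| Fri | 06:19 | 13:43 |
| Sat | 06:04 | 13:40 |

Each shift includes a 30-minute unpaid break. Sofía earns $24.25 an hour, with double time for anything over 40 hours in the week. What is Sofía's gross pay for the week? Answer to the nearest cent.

Tue: 10:03–19:43 = 9 h 40 min; less 30 min break → 9 h 10 min
Wed: 09:45–20:56 = 11 h 11 min; less 30 min break → 10 h 41 min
Thu: 06:49–16:57 = 10 h 8 min; less 30 min break → 9 h 38 min
Fri: 06:19–13:43 = 7 h 24 min; less 30 min break → 6 h 54 min
Sat: 06:04–13:40 = 7 h 36 min; less 30 min break → 7 h 6 min
Total worked: 43 h 29 min = 2609 min.
Regular 40 h 0 min = 2400 min at $24.25/h; overtime 3 h 29 min = 209 min at $48.50/h.
Pay = (2400 × $24.25 + 209 × $48.50) ÷ 60 = $1138.94.

$1138.94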